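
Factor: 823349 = 823349^1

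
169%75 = 19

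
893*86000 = 76798000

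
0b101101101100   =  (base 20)764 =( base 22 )60K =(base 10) 2924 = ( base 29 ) 3DO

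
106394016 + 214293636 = 320687652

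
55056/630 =9176/105  =  87.39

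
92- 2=90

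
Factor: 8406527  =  8406527^1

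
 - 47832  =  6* (-7972)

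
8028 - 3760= 4268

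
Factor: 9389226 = 2^1*3^1 *7^1*11^1*20323^1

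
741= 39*19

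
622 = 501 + 121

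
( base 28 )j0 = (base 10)532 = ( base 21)147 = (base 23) 103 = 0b1000010100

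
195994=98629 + 97365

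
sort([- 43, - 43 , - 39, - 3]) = [ - 43, - 43 , - 39, - 3]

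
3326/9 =369 + 5/9=369.56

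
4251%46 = 19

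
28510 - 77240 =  - 48730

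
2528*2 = 5056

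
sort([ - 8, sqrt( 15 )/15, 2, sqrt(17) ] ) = [ - 8,  sqrt( 15 )/15,2,sqrt( 17 )] 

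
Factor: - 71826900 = -2^2* 3^1*5^2*239423^1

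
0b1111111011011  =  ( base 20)107f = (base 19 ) 13b4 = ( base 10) 8155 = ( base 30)91p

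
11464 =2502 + 8962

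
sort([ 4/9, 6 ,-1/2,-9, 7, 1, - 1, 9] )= [  -  9, - 1,-1/2, 4/9, 1, 6,7, 9]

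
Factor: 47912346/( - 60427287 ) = -5323594/6714143 = - 2^1*107^( - 1 )*131^( - 1) * 479^(-1)*2661797^1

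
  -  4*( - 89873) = 359492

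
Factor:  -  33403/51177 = - 3^(-1 )*7^( - 1)*2437^(-1 )*33403^1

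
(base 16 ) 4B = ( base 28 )2j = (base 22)39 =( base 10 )75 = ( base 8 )113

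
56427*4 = 225708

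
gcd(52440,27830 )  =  230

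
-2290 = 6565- 8855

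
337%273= 64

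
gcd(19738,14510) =2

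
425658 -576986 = -151328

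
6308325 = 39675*159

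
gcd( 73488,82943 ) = 1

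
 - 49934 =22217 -72151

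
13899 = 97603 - 83704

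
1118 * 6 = 6708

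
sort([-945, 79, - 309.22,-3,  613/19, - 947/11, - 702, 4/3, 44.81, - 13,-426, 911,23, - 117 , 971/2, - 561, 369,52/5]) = [-945, - 702, - 561, - 426,-309.22, - 117,-947/11, - 13 ,-3, 4/3, 52/5, 23, 613/19, 44.81,79, 369, 971/2,911]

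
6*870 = 5220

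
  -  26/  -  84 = 13/42 = 0.31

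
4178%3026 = 1152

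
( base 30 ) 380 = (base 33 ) 2N3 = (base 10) 2940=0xB7C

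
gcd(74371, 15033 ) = 1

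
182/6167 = 26/881 = 0.03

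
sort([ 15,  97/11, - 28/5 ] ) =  [ - 28/5, 97/11,15 ]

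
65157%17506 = 12639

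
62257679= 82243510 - 19985831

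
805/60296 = 805/60296 = 0.01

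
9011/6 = 9011/6 = 1501.83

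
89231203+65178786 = 154409989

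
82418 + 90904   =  173322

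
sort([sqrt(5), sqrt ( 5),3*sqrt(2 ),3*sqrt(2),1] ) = [ 1,sqrt(5), sqrt( 5),3* sqrt(2), 3 * sqrt(2) ] 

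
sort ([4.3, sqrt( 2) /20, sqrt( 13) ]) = [sqrt( 2 )/20 , sqrt( 13 ),4.3 ] 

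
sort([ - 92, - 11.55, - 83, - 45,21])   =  [ - 92, - 83, - 45,  -  11.55,21] 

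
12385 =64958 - 52573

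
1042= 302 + 740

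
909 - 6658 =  - 5749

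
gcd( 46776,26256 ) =24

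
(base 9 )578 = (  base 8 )734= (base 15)21B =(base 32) ES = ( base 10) 476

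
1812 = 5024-3212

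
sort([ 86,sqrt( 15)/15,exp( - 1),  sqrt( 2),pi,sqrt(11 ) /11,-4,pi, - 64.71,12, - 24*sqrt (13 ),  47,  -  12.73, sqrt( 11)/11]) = [-24*sqrt(13), - 64.71,- 12.73, -4, sqrt( 15 )/15, sqrt( 11)/11, sqrt( 11)/11,  exp(-1 ) , sqrt (2 ),  pi,  pi, 12 , 47 , 86]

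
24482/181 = 135 + 47/181 = 135.26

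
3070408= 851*3608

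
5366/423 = 12 + 290/423 = 12.69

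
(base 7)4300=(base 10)1519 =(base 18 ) 4C7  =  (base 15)6b4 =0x5EF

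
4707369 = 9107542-4400173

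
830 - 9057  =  -8227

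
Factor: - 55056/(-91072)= 3441/5692 = 2^( -2)*3^1*31^1*37^1*1423^(-1)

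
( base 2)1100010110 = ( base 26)14A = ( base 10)790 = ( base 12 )55a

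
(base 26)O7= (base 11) 524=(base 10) 631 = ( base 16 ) 277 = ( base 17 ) 232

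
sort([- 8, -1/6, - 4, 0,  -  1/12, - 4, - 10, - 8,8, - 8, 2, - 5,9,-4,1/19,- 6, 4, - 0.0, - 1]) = [-10, - 8, - 8, - 8  , - 6,  -  5,  -  4, - 4, - 4,  -  1, - 1/6,-1/12,0, - 0.0,1/19, 2, 4,8, 9] 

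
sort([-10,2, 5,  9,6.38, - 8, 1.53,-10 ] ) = [ - 10,  -  10,  -  8,1.53 , 2, 5,6.38 , 9]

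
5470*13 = 71110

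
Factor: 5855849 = 149^1*39301^1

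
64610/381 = 169 + 221/381 = 169.58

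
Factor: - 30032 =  - 2^4 * 1877^1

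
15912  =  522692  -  506780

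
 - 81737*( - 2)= 163474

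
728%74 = 62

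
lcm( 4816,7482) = 418992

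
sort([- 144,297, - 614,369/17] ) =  [ - 614,-144  ,  369/17,297 ] 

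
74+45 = 119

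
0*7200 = 0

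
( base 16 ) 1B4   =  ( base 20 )11G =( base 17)18b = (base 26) gk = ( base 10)436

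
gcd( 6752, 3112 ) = 8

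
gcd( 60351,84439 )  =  1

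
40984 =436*94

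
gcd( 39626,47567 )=1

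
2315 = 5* 463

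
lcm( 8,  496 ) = 496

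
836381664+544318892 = 1380700556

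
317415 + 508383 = 825798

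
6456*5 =32280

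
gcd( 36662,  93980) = 2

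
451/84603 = 451/84603= 0.01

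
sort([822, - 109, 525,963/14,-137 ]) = [ - 137 , - 109,963/14,525, 822]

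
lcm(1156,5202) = 10404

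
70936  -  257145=-186209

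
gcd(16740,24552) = 1116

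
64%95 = 64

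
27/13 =2 + 1/13 = 2.08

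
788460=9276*85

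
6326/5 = 6326/5 = 1265.20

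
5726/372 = 15 + 73/186 = 15.39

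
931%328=275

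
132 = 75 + 57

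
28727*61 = 1752347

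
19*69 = 1311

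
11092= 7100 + 3992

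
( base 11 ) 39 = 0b101010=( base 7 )60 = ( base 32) 1a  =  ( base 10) 42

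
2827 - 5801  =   -2974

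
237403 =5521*43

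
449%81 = 44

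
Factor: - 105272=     -  2^3*13159^1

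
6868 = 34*202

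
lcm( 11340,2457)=147420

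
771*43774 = 33749754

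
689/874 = 689/874= 0.79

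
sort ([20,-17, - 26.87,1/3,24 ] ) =[-26.87,  -  17, 1/3, 20  ,  24]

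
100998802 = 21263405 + 79735397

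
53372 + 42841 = 96213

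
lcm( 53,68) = 3604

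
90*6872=618480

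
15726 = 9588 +6138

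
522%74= 4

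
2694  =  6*449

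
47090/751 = 62+528/751 =62.70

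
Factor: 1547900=2^2*5^2*23^1 * 673^1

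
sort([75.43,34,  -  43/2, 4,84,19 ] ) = [ - 43/2, 4,19, 34, 75.43  ,  84]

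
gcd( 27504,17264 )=16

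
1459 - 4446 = -2987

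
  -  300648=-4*75162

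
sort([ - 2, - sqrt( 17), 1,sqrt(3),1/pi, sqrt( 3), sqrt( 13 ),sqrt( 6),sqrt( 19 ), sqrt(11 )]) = [- sqrt(17 ),-2, 1/pi, 1,sqrt (3 ),  sqrt( 3 ),sqrt( 6 ), sqrt ( 11 ),sqrt(13 ), sqrt( 19)] 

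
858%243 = 129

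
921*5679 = 5230359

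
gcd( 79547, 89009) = 1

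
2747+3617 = 6364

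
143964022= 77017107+66946915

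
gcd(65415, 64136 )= 1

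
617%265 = 87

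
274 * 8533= 2338042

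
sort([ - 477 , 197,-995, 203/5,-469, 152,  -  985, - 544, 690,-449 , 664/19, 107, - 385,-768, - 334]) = [-995,-985, - 768, - 544,-477 ,-469,-449 ,- 385, - 334,664/19,  203/5, 107,152,197 , 690 ]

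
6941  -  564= 6377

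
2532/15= 168 + 4/5  =  168.80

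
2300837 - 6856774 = -4555937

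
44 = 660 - 616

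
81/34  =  81/34 = 2.38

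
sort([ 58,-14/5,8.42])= [-14/5 , 8.42,58 ]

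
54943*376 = 20658568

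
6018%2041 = 1936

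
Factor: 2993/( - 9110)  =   - 2^( - 1)*5^( - 1)*41^1*73^1*911^(-1)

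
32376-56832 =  - 24456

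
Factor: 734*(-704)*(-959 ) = 495549824= 2^7*7^1*11^1*137^1*367^1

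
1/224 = 1/224 = 0.00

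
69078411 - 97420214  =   - 28341803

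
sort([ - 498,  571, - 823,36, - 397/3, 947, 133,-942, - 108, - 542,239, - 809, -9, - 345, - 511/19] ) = [ - 942, - 823, - 809, - 542, - 498, - 345 ,-397/3, - 108, - 511/19, - 9,36, 133, 239, 571, 947]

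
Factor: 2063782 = 2^1*7^2*21059^1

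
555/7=555/7 = 79.29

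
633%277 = 79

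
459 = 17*27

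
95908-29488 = 66420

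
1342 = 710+632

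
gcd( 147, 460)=1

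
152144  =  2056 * 74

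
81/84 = 27/28 = 0.96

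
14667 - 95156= - 80489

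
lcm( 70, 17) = 1190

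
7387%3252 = 883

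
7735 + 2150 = 9885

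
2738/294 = 1369/147 =9.31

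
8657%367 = 216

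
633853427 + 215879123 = 849732550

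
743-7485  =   - 6742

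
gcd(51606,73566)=1098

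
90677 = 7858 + 82819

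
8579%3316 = 1947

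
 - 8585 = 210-8795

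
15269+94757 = 110026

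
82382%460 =42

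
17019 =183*93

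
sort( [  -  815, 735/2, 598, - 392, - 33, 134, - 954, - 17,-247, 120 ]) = [  -  954 , - 815, - 392, - 247,- 33, - 17, 120, 134,735/2,598] 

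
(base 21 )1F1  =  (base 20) 1HH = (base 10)757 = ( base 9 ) 1031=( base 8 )1365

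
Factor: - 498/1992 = - 2^( - 2) =- 1/4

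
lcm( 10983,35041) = 735861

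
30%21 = 9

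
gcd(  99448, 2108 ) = 124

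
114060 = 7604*15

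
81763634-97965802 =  - 16202168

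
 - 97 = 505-602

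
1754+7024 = 8778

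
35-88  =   - 53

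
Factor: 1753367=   7^2*11^1 *3253^1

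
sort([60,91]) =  [ 60 , 91] 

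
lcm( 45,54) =270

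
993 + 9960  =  10953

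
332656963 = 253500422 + 79156541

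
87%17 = 2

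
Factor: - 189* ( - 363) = 68607 = 3^4*7^1*11^2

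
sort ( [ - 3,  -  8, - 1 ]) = [ - 8,-3, - 1 ]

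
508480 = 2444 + 506036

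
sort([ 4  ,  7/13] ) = [7/13, 4 ] 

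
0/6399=0 = 0.00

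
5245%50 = 45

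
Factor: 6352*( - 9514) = -60432928 = - 2^5*67^1*71^1*397^1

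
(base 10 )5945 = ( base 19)G8H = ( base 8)13471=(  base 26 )8KH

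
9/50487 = 3/16829 = 0.00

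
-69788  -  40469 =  - 110257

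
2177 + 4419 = 6596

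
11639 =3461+8178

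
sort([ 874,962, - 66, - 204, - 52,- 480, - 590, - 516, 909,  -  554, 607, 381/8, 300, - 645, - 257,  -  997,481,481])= [-997, - 645, - 590,-554, - 516 , - 480, - 257, - 204, - 66, - 52, 381/8,300, 481, 481, 607, 874 , 909, 962] 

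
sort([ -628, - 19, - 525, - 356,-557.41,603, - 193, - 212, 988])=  [ - 628, - 557.41, - 525 , - 356,- 212,  -  193, - 19 , 603, 988] 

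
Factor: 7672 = 2^3 * 7^1*137^1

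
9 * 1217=10953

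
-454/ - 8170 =227/4085  =  0.06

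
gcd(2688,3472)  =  112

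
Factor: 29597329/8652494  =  2^( - 1 )*2659^1*11131^1*4326247^( - 1)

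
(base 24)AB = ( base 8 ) 373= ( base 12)18b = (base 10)251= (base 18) dh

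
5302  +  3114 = 8416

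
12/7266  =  2/1211 = 0.00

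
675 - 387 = 288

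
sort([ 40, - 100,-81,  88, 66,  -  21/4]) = [-100, - 81 ,  -  21/4, 40, 66,88]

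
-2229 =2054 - 4283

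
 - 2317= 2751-5068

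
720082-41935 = 678147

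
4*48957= 195828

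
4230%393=300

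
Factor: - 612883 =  - 19^1*32257^1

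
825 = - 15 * ( - 55)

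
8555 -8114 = 441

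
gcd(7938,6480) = 162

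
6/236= 3/118 =0.03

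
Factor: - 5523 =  - 3^1*7^1*263^1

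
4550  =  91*50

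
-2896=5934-8830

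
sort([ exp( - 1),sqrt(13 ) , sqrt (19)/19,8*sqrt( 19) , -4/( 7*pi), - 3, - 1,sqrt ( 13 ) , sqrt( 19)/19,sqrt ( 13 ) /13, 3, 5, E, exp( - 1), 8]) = [-3,-1,  -  4/(7*pi ),sqrt(19 ) /19,sqrt( 19)/19,sqrt( 13) /13,exp( - 1 ),exp( - 1 ), E,3 , sqrt( 13),sqrt(13), 5,8,  8*sqrt( 19)]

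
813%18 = 3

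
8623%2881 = 2861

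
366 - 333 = 33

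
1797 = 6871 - 5074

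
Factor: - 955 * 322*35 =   -  2^1*5^2*7^2*23^1 * 191^1 = -10762850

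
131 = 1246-1115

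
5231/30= 174 + 11/30=174.37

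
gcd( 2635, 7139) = 1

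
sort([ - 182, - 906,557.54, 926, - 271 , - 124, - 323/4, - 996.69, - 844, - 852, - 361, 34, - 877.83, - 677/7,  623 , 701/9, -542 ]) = [ - 996.69,- 906,-877.83, - 852, - 844, - 542, - 361,  -  271, - 182, - 124, - 677/7, - 323/4, 34,  701/9, 557.54, 623,  926 ] 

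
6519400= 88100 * 74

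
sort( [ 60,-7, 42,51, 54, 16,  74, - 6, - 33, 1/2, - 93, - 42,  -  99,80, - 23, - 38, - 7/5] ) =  [ - 99,-93, - 42,  -  38, - 33, -23,-7, - 6, - 7/5,1/2, 16 , 42, 51, 54,60, 74,80]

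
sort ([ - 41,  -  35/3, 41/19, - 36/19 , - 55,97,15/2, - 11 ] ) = [ - 55, - 41, -35/3, - 11, - 36/19, 41/19,15/2, 97]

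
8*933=7464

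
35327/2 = 35327/2 = 17663.50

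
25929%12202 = 1525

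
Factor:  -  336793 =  - 336793^1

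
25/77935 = 5/15587 = 0.00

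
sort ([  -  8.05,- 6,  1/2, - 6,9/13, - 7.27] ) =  [ - 8.05, - 7.27, - 6, - 6,1/2,9/13]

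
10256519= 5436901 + 4819618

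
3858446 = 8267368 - 4408922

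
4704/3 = 1568 = 1568.00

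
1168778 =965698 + 203080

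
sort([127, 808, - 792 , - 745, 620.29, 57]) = [ - 792, - 745, 57 , 127, 620.29, 808 ]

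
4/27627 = 4/27627=0.00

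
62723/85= 737 + 78/85= 737.92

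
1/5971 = 1/5971 =0.00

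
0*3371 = 0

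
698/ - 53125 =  - 698/53125  =  - 0.01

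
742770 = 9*82530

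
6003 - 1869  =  4134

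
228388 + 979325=1207713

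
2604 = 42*62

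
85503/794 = 85503/794 = 107.69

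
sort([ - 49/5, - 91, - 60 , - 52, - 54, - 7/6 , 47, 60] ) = [ - 91, - 60, - 54, - 52 , - 49/5 , - 7/6, 47, 60]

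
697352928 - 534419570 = 162933358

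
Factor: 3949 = 11^1*359^1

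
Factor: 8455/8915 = 19^1*89^1*1783^ ( - 1 )=1691/1783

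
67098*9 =603882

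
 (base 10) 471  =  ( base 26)i3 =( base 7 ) 1242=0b111010111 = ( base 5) 3341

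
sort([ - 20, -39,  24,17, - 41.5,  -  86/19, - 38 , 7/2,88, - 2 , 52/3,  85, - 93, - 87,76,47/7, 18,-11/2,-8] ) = [ - 93, - 87, - 41.5, - 39, - 38, - 20, - 8, -11/2, - 86/19, - 2, 7/2,47/7, 17,52/3 , 18, 24, 76,85,88 ] 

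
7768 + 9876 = 17644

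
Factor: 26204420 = 2^2*5^1*11^1*19^1*6269^1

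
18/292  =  9/146=0.06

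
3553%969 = 646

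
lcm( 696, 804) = 46632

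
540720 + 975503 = 1516223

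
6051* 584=3533784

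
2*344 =688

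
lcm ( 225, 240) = 3600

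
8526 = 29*294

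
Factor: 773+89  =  2^1*431^1= 862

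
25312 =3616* 7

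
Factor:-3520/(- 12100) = 2^4*5^( - 1)*11^( - 1 ) = 16/55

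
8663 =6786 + 1877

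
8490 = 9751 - 1261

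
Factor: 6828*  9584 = 65439552 =2^6 *3^1*569^1 * 599^1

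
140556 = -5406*(-26 )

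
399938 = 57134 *7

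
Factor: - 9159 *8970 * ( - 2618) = 2^2*3^2* 5^1*7^1* 11^1*13^1*17^1*23^1*43^1*71^1 = 215085010140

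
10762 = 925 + 9837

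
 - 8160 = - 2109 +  - 6051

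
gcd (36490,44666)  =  2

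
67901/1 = 67901 = 67901.00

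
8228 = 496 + 7732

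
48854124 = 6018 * 8118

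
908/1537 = 908/1537 = 0.59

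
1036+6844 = 7880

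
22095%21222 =873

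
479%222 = 35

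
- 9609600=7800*(- 1232) 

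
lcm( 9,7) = 63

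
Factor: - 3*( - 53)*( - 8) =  - 1272=- 2^3*3^1*53^1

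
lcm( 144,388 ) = 13968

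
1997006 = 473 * 4222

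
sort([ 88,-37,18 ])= [ -37,18,88]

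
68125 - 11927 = 56198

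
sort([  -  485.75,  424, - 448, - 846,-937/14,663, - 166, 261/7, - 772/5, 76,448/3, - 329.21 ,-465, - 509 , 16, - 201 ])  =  [-846, - 509, - 485.75, - 465, - 448, - 329.21 , - 201 , - 166 , - 772/5, - 937/14, 16,  261/7,76 , 448/3,424,663 ]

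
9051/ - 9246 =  - 1+65/3082 = - 0.98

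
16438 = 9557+6881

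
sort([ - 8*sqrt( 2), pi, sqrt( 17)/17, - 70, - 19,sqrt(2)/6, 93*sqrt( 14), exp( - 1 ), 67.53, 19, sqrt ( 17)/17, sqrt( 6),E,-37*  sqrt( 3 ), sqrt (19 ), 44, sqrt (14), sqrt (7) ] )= [-70, - 37*sqrt( 3), - 19, - 8*sqrt( 2),sqrt(2) /6, sqrt ( 17)/17, sqrt(17 ) /17, exp( - 1),sqrt(6), sqrt(7) , E, pi, sqrt(14 ),  sqrt( 19),19, 44,67.53, 93*sqrt( 14 )]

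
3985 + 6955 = 10940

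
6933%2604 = 1725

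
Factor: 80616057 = 3^1*17^1*1580707^1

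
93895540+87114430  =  181009970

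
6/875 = 6/875 = 0.01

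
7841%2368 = 737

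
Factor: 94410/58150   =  9441/5815 = 3^2*5^ (- 1) * 1049^1 * 1163^( - 1 )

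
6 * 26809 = 160854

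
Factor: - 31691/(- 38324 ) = 2^( - 2 )*13^(  -  1 )*43^1 = 43/52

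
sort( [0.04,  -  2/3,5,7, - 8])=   [  -  8, - 2/3,  0.04,5,7 ]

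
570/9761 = 570/9761 = 0.06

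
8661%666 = 3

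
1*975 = 975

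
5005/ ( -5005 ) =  - 1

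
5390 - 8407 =  -  3017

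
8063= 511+7552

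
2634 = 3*878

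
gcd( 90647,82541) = 1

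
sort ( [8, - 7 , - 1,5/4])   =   [ - 7, - 1,5/4,  8] 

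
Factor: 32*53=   1696  =  2^5*53^1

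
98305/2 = 98305/2= 49152.50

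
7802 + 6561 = 14363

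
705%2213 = 705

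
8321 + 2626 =10947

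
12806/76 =337/2 = 168.50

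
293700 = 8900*33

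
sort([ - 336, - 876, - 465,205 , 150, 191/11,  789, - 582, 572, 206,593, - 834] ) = [ -876, - 834, - 582 , - 465, - 336, 191/11, 150,205,206,572 , 593, 789 ]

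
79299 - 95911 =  - 16612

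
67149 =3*22383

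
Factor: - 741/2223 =-1/3 = - 3^( - 1)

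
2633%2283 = 350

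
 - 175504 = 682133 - 857637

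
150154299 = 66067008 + 84087291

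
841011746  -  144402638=696609108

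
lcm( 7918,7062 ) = 261294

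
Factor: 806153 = 806153^1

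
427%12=7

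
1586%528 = 2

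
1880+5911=7791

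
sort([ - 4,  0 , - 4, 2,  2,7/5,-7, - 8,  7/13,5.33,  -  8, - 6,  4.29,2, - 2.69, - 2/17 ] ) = [ - 8, - 8, - 7, - 6, - 4, - 4, - 2.69, - 2/17,  0,7/13, 7/5,2,  2, 2, 4.29, 5.33 ] 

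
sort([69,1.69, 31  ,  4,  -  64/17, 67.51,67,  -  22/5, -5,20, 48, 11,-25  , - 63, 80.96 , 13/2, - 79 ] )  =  [  -  79, - 63 , - 25 , - 5, - 22/5, - 64/17,1.69,  4,13/2,11,20 , 31,  48, 67 , 67.51,69,80.96]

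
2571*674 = 1732854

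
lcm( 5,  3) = 15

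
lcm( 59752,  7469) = 59752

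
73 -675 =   -  602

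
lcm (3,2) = 6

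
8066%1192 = 914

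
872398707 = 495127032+377271675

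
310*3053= 946430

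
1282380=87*14740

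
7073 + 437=7510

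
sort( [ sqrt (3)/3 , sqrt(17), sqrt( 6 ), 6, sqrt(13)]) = [sqrt(3 ) /3, sqrt(6),  sqrt( 13 ), sqrt( 17),6]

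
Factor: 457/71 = 71^( - 1)*457^1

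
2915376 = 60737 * 48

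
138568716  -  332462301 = -193893585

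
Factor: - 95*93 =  - 8835= - 3^1*5^1*19^1*31^1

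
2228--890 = 3118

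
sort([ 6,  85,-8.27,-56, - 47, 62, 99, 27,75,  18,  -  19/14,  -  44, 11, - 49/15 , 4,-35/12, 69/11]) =[  -  56,-47, - 44, - 8.27, - 49/15, - 35/12,-19/14,4, 6,69/11, 11,18, 27 , 62,  75, 85,  99]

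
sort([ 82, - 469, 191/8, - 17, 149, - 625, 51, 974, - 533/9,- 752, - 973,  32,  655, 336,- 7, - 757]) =[ -973, - 757, - 752, - 625, - 469 , - 533/9, - 17, - 7,  191/8 , 32,  51, 82,149,336, 655, 974] 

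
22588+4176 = 26764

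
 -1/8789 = - 1 + 8788/8789 = - 0.00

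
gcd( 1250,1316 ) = 2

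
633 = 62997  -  62364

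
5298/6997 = 5298/6997 =0.76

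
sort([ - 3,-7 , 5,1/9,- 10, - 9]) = [ - 10, - 9, -7, - 3 , 1/9,5 ] 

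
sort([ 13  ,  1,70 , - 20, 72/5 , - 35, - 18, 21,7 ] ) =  [ - 35,-20, - 18,  1,7, 13,72/5 , 21, 70]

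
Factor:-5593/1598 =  - 2^ ( -1) *7^1 = - 7/2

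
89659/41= 89659/41 =2186.80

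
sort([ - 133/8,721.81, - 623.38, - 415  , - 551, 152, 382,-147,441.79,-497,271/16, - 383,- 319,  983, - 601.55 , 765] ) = [-623.38, - 601.55, - 551, - 497,-415, - 383, - 319, - 147, -133/8, 271/16,152, 382, 441.79, 721.81,765, 983] 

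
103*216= 22248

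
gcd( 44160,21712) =368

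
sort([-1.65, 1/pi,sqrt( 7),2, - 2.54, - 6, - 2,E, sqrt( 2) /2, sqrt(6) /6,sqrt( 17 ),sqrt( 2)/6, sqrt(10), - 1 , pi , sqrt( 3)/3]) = [ - 6, - 2.54, - 2, - 1.65,- 1,sqrt ( 2) /6, 1/pi,  sqrt (6)/6, sqrt(3)/3,sqrt( 2 ) /2,2 , sqrt( 7 ),  E,pi,sqrt( 10 ), sqrt( 17 )]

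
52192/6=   26096/3 = 8698.67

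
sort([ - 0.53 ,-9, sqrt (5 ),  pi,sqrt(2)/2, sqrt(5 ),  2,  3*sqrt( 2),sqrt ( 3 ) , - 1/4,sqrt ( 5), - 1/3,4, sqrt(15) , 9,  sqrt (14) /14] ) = [ - 9, -0.53, -1/3, - 1/4,  sqrt( 14 ) /14, sqrt (2) /2, sqrt( 3) , 2,sqrt (5),sqrt( 5),sqrt( 5 ),pi, sqrt( 15 ),4,3 * sqrt( 2 ), 9 ]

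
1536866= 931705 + 605161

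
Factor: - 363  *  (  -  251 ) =91113  =  3^1*11^2*251^1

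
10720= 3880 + 6840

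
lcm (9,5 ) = 45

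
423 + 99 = 522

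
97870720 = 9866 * 9920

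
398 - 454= - 56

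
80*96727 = 7738160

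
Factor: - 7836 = -2^2*3^1*653^1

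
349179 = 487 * 717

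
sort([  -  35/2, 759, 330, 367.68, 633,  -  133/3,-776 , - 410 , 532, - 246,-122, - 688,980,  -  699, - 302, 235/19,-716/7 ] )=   [-776, - 699,-688, - 410, - 302,  -  246,  -  122, - 716/7, - 133/3, - 35/2, 235/19,330, 367.68  ,  532, 633, 759,  980]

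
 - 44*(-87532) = 3851408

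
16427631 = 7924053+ 8503578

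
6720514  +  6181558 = 12902072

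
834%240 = 114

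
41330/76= 543 + 31/38 = 543.82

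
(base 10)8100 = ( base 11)60A4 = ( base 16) 1fa4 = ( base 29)9i9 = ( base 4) 1332210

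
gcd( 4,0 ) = 4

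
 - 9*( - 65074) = 585666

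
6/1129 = 6/1129 = 0.01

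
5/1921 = 5/1921 = 0.00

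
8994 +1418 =10412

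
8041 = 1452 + 6589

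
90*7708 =693720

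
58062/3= 19354   =  19354.00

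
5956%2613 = 730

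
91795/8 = 91795/8  =  11474.38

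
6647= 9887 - 3240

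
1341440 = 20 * 67072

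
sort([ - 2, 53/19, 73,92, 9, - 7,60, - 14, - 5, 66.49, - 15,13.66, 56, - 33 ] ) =[-33, -15, - 14, - 7, - 5, - 2,53/19,9, 13.66, 56,60,66.49, 73, 92]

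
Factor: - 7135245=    - 3^2* 5^1*13^1*12197^1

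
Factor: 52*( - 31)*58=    - 2^3*13^1*29^1*31^1 = - 93496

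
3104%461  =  338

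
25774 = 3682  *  7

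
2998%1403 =192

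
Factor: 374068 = 2^2*17^1 * 5501^1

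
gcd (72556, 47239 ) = 97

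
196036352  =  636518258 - 440481906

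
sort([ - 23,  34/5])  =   [- 23,34/5]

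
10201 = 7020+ 3181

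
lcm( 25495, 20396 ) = 101980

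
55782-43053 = 12729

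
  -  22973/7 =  -3282 + 1/7  =  - 3281.86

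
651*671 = 436821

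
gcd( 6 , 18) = 6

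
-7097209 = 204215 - 7301424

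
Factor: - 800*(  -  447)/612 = 29800/51 = 2^3 *3^(-1 )*5^2*17^( - 1)*149^1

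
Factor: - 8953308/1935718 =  - 4476654/967859 = - 2^1 * 3^3*7^1 * 13^1*911^1*967859^( - 1)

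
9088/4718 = 4544/2359 = 1.93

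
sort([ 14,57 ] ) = [14,57] 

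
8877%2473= 1458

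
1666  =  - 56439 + 58105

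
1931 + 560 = 2491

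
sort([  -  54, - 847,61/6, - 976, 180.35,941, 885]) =[ - 976, - 847, - 54,61/6, 180.35,885, 941]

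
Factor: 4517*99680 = 450254560  =  2^5 * 5^1*7^1 * 89^1*4517^1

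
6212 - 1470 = 4742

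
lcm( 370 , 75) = 5550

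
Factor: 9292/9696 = 2^( - 3)* 3^(-1) * 23^1 = 23/24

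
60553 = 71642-11089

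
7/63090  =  7/63090 = 0.00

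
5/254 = 5/254=0.02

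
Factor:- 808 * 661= - 534088 = - 2^3*101^1*  661^1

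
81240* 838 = 68079120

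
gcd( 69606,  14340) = 6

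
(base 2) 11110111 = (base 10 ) 247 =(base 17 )e9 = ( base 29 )8f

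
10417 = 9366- - 1051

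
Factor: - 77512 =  - 2^3*9689^1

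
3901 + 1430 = 5331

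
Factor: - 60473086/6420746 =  - 1591397/168967 = - 19^( - 1) * 8893^( - 1 ) * 1591397^1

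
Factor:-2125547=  - 83^1*25609^1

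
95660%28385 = 10505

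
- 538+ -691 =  - 1229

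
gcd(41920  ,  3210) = 10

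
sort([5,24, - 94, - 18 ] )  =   [ - 94, - 18,5,24] 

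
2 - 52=-50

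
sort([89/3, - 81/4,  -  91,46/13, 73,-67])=[ - 91, - 67,- 81/4,46/13, 89/3,73 ] 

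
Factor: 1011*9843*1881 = 18718344513 = 3^4 * 11^1 * 17^1*19^1*193^1*337^1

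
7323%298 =171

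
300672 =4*75168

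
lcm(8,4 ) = 8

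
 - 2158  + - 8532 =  - 10690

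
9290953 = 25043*371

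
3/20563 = 3/20563 = 0.00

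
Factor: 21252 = 2^2*3^1*7^1*11^1*23^1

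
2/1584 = 1/792= 0.00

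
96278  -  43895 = 52383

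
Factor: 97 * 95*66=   2^1 * 3^1*5^1 *11^1 * 19^1*97^1 = 608190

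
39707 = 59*673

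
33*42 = 1386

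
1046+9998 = 11044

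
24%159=24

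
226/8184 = 113/4092 =0.03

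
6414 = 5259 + 1155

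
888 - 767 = 121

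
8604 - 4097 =4507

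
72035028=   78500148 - 6465120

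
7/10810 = 7/10810 = 0.00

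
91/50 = 1 + 41/50  =  1.82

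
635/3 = 635/3 = 211.67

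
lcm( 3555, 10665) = 10665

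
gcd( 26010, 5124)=6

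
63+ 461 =524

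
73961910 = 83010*891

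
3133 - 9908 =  - 6775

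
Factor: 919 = 919^1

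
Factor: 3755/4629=3^( - 1) *5^1*751^1*1543^( - 1)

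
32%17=15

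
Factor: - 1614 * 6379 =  - 2^1 * 3^1*269^1*6379^1  =  - 10295706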